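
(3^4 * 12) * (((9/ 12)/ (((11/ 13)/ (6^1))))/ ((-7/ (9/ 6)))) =-85293/ 77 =-1107.70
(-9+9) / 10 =0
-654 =-654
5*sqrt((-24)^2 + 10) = 5*sqrt(586) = 121.04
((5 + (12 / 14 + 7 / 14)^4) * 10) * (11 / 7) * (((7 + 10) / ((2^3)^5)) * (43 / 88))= 1178375655 / 35246833664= 0.03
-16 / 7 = -2.29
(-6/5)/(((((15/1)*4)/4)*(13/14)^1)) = -28/325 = -0.09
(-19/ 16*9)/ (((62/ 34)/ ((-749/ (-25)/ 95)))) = -114597/ 62000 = -1.85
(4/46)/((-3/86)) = -172/69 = -2.49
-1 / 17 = -0.06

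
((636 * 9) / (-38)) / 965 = -2862 / 18335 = -0.16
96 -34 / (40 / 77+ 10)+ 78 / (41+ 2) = 1647143 / 17415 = 94.58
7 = 7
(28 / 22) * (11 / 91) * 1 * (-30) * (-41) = 2460 / 13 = 189.23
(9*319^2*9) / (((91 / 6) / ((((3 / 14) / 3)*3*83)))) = 6157252827 / 637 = 9666017.00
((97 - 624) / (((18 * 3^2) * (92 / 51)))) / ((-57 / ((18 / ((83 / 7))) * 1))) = 62713 / 1305756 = 0.05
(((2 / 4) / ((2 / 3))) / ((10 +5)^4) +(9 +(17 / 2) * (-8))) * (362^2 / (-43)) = 130470649739 / 725625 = 179804.51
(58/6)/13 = 29/39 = 0.74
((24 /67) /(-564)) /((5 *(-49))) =0.00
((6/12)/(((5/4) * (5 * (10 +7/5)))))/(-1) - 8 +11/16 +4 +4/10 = -2.92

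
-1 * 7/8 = -7/8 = -0.88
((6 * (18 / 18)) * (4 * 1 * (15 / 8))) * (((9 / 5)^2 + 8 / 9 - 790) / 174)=-176821 / 870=-203.24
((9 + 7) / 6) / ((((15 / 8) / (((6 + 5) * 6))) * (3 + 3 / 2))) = 2816 / 135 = 20.86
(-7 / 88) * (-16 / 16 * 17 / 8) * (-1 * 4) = -119 / 176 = -0.68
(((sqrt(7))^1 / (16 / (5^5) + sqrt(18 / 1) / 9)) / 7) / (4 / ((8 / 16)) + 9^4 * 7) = -45000 * sqrt(7) / 627943494157 + 5859375 * sqrt(14) / 1255886988314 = 0.00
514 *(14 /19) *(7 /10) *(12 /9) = 100744 /285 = 353.49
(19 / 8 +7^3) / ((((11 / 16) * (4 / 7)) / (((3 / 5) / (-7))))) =-8289 / 110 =-75.35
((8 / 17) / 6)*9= 12 / 17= 0.71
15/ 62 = 0.24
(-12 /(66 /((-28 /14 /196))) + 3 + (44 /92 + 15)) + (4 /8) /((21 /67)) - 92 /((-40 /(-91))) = -189.22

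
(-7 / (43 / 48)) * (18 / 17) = -6048 / 731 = -8.27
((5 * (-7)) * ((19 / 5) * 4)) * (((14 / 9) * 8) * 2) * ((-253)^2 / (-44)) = 19262183.11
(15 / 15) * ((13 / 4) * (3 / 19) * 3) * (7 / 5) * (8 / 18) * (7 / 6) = 637 / 570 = 1.12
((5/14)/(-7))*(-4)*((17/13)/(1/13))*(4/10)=68/49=1.39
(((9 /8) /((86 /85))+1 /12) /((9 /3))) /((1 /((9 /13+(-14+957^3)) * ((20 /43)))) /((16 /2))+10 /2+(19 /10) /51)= 4778562052006040 /60416137445079837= 0.08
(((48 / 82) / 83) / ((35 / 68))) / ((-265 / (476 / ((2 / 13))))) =-721344 / 4508975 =-0.16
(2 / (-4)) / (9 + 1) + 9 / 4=11 / 5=2.20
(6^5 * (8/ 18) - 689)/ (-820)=-2767/ 820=-3.37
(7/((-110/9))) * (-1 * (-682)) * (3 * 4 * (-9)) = 42184.80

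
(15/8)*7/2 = 105/16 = 6.56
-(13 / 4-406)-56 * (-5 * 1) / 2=2171 / 4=542.75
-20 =-20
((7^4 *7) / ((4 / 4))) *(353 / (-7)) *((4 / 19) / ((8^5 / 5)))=-4237765 / 155648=-27.23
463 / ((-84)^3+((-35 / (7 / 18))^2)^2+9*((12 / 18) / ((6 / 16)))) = 463 / 65017312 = 0.00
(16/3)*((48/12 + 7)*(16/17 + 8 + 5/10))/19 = 9416/323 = 29.15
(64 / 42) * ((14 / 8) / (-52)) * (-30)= 20 / 13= 1.54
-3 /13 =-0.23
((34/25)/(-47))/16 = -17/9400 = -0.00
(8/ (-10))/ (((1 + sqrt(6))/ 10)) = 8/ 5-8 * sqrt(6)/ 5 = -2.32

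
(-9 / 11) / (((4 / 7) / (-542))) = 17073 / 22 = 776.05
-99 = -99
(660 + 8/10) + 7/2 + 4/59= 391977/590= 664.37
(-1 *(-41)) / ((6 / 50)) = 1025 / 3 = 341.67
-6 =-6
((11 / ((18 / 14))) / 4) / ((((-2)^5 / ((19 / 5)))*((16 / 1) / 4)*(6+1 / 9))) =-133 / 12800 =-0.01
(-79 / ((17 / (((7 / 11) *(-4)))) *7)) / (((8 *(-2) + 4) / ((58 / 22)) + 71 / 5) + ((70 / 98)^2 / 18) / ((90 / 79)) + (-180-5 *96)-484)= -727438320 / 488302456147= -0.00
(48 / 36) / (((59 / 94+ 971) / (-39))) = -4888 / 91333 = -0.05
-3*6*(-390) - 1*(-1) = 7021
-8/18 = -0.44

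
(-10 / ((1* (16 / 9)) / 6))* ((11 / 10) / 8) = -297 / 64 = -4.64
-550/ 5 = -110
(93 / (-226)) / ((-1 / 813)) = 334.55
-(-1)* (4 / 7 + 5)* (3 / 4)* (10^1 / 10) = 117 / 28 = 4.18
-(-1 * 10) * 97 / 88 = 485 / 44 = 11.02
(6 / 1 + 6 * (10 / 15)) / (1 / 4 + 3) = 40 / 13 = 3.08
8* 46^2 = 16928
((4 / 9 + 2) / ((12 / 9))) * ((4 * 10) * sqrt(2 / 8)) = 110 / 3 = 36.67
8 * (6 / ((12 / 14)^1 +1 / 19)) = 6384 / 121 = 52.76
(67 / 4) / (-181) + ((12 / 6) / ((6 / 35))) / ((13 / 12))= 100489 / 9412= 10.68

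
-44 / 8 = -11 / 2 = -5.50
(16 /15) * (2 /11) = 32 /165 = 0.19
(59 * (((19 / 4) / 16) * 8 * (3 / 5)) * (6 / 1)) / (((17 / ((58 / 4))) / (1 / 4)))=292581 / 2720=107.57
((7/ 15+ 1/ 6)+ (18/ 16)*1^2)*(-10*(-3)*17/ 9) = 3587/ 36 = 99.64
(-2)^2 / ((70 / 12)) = 0.69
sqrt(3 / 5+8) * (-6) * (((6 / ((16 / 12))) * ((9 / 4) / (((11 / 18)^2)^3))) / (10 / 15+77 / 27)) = -55788550416 * sqrt(215) / 841491475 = -972.11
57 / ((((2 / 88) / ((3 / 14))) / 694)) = 2610828 / 7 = 372975.43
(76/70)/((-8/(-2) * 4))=19/280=0.07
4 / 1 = 4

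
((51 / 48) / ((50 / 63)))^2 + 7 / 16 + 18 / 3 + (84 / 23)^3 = 443414647847 / 7786880000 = 56.94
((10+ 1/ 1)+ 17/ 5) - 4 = 52/ 5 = 10.40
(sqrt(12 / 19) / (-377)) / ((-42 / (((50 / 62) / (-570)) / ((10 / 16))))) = -4 * sqrt(57) / 265797441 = -0.00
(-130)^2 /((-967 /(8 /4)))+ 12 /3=-29932 /967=-30.95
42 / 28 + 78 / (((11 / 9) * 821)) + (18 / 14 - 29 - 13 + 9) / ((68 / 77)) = -5271201 / 153527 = -34.33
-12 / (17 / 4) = -2.82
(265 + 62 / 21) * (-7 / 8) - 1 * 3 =-5699 / 24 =-237.46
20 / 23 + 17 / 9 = 571 / 207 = 2.76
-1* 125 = -125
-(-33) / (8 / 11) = 45.38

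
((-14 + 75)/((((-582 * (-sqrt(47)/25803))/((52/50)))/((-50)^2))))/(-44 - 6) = -290238 * sqrt(47)/97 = -20513.11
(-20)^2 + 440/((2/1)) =620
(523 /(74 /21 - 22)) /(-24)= 3661 /3104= 1.18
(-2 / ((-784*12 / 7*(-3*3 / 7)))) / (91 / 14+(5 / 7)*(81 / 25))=-35 / 266544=-0.00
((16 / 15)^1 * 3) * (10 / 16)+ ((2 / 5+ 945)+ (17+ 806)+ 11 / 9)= 79723 / 45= 1771.62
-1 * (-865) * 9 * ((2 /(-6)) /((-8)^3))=2595 /512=5.07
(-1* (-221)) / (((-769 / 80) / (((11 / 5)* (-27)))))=1050192 / 769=1365.66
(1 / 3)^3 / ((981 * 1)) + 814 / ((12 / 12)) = 21560419 / 26487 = 814.00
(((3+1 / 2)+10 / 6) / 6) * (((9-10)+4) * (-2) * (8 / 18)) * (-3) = 62 / 9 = 6.89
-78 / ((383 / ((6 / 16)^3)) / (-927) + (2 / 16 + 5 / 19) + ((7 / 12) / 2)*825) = -148371912 / 443552897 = -0.33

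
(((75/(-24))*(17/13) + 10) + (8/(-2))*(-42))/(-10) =-18087/1040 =-17.39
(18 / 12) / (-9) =-1 / 6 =-0.17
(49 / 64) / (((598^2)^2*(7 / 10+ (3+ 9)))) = 245 / 519706842996224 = 0.00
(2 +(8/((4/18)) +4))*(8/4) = 84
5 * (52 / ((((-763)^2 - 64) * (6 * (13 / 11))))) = 22 / 349263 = 0.00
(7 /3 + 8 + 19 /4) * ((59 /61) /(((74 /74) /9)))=32037 /244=131.30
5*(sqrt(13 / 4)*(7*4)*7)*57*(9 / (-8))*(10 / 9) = -69825*sqrt(13) / 2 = -125878.81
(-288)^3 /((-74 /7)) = 83607552 /37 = 2259663.57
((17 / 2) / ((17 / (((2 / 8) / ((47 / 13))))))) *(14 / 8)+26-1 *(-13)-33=9115 / 1504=6.06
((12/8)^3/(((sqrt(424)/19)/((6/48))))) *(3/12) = 513 *sqrt(106)/54272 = 0.10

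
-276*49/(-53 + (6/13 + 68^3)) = -58604/1362311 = -0.04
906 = 906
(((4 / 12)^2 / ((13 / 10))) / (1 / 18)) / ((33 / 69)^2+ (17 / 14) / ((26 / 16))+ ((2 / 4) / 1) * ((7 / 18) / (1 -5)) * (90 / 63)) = 5332320 / 3142081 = 1.70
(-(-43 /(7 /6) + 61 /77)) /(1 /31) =86087 /77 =1118.01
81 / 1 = 81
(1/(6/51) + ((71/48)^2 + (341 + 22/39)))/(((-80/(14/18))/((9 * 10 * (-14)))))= 4315.09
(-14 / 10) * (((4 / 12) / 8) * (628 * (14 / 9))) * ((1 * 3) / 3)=-7693 / 135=-56.99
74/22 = 37/11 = 3.36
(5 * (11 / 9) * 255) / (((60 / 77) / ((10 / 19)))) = 359975 / 342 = 1052.56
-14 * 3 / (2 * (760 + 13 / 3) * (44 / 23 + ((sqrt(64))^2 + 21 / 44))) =-63756 / 154059791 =-0.00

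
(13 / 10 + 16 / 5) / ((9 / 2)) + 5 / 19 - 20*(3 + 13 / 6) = -5818 / 57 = -102.07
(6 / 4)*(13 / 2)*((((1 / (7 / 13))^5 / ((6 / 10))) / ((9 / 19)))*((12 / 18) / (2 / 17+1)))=410278765 / 907578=452.06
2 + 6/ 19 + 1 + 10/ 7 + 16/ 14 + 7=1714/ 133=12.89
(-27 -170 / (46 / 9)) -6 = -66.26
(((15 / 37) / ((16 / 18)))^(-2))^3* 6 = 1345179567521792 / 2017815046875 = 666.65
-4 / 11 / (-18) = 2 / 99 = 0.02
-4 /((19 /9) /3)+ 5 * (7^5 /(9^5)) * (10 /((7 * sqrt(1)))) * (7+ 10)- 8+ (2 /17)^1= 400441832 /19072827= 21.00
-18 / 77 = -0.23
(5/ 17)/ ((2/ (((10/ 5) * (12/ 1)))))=3.53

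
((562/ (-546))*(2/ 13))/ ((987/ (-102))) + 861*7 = 7037270875/ 1167621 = 6027.02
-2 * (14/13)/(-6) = 14/39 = 0.36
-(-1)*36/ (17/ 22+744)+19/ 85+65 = 18181152/ 278545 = 65.27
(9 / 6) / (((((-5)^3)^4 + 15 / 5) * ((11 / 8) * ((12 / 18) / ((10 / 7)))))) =45 / 4699707089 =0.00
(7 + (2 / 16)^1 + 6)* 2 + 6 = 129 / 4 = 32.25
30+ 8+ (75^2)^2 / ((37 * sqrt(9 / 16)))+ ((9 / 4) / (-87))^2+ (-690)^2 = 804730778669 / 497872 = 1616340.70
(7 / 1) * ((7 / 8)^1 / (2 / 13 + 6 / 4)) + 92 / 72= 7711 / 1548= 4.98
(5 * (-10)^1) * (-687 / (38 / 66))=1133550 / 19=59660.53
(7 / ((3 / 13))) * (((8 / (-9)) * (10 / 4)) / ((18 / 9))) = -910 / 27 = -33.70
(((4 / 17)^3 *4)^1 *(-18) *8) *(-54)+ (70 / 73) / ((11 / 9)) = 1601591958 / 3945139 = 405.97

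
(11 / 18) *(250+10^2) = 1925 / 9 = 213.89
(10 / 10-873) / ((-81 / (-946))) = -824912 / 81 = -10184.10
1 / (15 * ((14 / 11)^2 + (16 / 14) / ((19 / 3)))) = 16093 / 434580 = 0.04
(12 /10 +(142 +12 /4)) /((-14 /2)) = -731 /35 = -20.89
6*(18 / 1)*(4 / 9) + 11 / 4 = 203 / 4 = 50.75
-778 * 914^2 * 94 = -61094180272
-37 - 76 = -113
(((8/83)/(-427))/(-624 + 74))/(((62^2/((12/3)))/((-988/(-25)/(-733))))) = -3952/171635070289375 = -0.00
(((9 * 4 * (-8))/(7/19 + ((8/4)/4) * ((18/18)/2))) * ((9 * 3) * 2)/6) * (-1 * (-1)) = -196992/47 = -4191.32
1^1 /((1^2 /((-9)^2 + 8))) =89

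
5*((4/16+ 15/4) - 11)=-35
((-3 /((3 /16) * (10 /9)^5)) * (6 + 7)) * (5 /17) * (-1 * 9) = 6908733 /21250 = 325.12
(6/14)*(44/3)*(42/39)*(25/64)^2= 6875/6656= 1.03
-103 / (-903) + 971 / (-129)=-6694 / 903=-7.41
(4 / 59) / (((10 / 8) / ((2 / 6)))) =16 / 885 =0.02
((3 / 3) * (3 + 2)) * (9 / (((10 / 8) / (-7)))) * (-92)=23184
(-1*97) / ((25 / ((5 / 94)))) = -97 / 470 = -0.21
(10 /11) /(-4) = -5 /22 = -0.23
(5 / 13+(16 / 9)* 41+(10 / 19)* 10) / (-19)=-174587 / 42237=-4.13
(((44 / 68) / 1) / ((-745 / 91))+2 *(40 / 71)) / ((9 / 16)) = 1.86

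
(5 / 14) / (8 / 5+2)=25 / 252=0.10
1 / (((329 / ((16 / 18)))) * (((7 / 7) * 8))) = 1 / 2961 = 0.00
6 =6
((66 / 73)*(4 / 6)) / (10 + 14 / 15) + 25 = 74990 / 2993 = 25.06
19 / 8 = 2.38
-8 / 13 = -0.62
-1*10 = -10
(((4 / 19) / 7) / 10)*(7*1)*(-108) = -2.27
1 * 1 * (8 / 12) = 2 / 3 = 0.67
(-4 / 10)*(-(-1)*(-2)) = 4 / 5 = 0.80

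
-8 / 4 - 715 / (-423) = -131 / 423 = -0.31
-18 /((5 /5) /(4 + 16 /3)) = -168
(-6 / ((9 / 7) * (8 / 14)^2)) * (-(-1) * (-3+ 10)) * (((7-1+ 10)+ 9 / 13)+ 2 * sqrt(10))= -521017 / 312-2401 * sqrt(10) / 12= -2302.65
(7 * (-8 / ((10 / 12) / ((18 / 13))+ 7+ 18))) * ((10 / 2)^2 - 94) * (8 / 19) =476928 / 7505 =63.55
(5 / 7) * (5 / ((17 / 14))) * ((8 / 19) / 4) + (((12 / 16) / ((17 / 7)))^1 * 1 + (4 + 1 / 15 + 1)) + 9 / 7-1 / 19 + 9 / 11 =679097 / 87780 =7.74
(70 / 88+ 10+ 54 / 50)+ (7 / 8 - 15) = -4949 / 2200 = -2.25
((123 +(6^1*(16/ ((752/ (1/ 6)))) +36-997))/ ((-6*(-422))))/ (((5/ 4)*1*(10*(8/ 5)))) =-7877/ 476016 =-0.02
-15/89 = -0.17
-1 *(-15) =15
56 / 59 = 0.95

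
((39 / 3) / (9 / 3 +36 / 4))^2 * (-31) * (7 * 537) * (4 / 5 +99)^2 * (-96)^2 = -313835298713664 / 25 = -12553411948546.56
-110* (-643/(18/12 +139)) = 141460/281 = 503.42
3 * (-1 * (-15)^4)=-151875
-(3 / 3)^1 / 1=-1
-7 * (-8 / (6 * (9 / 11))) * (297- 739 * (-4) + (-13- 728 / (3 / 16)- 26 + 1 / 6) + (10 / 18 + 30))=-1768382 / 243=-7277.29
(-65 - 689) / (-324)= 377 / 162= 2.33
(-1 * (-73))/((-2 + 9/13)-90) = -949/1187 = -0.80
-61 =-61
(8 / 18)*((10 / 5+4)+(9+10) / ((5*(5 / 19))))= 2044 / 225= 9.08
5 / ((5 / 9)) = 9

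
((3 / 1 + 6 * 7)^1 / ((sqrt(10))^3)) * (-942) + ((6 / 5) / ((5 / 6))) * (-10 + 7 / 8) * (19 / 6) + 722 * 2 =140239 / 100 - 4239 * sqrt(10) / 10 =61.90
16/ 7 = 2.29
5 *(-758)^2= 2872820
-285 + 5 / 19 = -5410 / 19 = -284.74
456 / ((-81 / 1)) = -152 / 27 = -5.63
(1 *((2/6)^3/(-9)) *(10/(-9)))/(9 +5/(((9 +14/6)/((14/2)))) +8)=340/1493721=0.00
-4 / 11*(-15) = 5.45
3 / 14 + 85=1193 / 14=85.21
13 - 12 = 1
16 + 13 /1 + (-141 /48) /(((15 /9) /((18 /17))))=18451 /680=27.13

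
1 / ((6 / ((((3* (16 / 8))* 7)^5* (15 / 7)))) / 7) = 326728080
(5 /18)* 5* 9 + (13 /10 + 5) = 18.80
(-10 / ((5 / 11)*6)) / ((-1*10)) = 11 / 30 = 0.37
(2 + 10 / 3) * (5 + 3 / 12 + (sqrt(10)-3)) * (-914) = -14624 * sqrt(10) / 3-10968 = -26383.05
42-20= 22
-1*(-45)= 45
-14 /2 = -7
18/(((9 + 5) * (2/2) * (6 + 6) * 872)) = 3/24416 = 0.00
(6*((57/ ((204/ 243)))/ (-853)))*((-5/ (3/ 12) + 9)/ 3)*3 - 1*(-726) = 21207813/ 29002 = 731.25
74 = 74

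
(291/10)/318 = 97/1060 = 0.09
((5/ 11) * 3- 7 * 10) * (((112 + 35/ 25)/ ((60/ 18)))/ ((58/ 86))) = -3462.25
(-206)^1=-206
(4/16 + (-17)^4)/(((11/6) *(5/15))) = 3006765/22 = 136671.14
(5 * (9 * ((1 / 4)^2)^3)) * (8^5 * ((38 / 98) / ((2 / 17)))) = 58140 / 49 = 1186.53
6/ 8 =0.75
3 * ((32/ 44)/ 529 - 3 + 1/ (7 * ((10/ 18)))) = -1675032/ 203665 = -8.22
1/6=0.17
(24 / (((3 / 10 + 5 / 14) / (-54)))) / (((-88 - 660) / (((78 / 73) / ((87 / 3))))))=884520 / 9105217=0.10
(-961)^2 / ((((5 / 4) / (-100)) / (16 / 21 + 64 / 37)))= -143034932480 / 777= -184086142.19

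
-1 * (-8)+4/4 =9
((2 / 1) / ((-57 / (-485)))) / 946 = 485 / 26961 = 0.02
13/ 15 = 0.87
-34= -34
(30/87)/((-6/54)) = -90/29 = -3.10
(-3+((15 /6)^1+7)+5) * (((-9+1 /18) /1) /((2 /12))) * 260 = -481390 /3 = -160463.33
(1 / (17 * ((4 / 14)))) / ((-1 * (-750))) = 7 / 25500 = 0.00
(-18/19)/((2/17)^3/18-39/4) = 3183624/32764493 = 0.10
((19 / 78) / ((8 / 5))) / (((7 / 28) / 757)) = 71915 / 156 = 460.99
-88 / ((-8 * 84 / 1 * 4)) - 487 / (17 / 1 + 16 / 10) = -26.15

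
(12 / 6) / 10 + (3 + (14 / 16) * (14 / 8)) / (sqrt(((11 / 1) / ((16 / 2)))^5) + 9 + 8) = 21929701 / 46544505 - 70180 * sqrt(22) / 9308901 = 0.44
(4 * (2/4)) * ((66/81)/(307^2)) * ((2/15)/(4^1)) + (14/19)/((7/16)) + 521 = 379074662113/725246055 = 522.68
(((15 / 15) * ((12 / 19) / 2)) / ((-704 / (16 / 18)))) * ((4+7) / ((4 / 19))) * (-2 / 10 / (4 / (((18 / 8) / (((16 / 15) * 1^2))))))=9 / 4096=0.00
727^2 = 528529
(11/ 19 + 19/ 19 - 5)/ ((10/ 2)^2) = -13/ 95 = -0.14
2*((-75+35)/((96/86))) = -215/3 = -71.67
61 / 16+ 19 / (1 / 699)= 212557 / 16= 13284.81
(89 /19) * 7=623 /19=32.79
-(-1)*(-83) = -83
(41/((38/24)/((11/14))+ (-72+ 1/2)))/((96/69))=-0.42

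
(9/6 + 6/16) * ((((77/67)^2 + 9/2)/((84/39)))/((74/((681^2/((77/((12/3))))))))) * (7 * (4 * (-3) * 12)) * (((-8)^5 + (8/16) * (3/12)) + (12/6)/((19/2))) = 211846608472586165325/3887904944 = 54488628586.33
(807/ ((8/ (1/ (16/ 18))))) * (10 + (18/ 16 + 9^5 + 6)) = 3431978127/ 512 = 6703082.28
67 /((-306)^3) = -67 /28652616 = -0.00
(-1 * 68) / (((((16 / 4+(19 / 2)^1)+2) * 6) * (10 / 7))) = -238 / 465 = -0.51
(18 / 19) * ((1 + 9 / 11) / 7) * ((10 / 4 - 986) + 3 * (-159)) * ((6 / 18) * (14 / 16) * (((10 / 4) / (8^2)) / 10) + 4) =-1077104145 / 749056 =-1437.95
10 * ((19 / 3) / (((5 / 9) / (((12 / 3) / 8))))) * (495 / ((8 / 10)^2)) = 705375 / 16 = 44085.94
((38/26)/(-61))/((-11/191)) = 3629/8723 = 0.42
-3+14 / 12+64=373 / 6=62.17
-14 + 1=-13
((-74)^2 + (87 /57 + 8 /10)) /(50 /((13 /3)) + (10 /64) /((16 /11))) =470.41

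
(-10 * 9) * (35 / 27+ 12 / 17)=-180.20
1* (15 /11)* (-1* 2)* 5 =-150 /11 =-13.64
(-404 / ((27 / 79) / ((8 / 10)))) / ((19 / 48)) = -2042624 / 855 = -2389.03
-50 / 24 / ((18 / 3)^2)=-25 / 432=-0.06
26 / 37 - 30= -1084 / 37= -29.30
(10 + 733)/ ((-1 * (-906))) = 743/ 906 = 0.82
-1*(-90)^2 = -8100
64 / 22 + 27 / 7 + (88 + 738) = 64123 / 77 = 832.77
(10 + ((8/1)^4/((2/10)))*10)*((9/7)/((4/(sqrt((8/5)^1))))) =83271.35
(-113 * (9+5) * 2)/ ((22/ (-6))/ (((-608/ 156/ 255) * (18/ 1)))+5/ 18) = -8656704/ 37225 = -232.55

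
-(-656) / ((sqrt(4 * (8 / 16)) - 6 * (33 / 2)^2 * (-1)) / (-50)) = -214315200 / 10673281+131200 * sqrt(2) / 10673281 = -20.06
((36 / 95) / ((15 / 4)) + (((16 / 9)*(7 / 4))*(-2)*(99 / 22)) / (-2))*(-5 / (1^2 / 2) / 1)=-13396 / 95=-141.01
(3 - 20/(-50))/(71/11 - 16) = -187/525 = -0.36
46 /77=0.60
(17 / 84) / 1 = 17 / 84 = 0.20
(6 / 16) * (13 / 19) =39 / 152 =0.26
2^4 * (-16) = -256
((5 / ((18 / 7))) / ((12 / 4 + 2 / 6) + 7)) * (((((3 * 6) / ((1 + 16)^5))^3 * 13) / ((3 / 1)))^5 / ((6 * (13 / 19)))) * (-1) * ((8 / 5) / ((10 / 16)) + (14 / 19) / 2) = -214475348122532003340288 / 29785219266317834341030484290211458273102544778854675326130202380266490438930965206100786639915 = -0.00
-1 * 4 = -4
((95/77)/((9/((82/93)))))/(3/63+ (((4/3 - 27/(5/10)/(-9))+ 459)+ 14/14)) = 1558/6024447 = 0.00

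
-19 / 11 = -1.73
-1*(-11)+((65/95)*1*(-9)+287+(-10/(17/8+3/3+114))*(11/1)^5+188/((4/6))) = -234581409/17803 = -13176.51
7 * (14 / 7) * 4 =56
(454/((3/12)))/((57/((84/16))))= 3178/19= 167.26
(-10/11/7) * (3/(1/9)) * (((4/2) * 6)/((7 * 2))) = -1620/539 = -3.01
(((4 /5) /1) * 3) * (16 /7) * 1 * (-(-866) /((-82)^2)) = 41568 /58835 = 0.71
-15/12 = -5/4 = -1.25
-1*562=-562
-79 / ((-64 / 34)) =1343 / 32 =41.97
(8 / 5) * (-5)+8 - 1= -1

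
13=13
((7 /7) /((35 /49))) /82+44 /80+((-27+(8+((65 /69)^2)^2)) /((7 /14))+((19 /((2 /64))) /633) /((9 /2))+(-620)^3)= -186938089430611640057 /784373055084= -238328035.64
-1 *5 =-5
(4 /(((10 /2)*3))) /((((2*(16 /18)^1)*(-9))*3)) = -1 /180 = -0.01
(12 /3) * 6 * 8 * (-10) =-1920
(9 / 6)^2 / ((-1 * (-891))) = 1 / 396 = 0.00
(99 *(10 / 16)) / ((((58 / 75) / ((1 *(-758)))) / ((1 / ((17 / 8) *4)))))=-14070375 / 1972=-7135.08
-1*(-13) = 13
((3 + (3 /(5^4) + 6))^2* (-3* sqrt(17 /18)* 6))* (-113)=10737616176* sqrt(34) /390625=160282.94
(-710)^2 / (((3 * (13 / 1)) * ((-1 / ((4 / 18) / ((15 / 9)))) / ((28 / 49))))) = -806560 / 819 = -984.81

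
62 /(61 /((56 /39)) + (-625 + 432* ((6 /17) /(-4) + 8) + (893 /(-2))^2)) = 59024 /192492129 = 0.00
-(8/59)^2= -0.02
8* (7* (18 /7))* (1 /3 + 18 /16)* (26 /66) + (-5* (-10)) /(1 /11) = 6960 /11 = 632.73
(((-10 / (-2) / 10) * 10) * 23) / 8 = 14.38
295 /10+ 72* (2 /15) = 391 /10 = 39.10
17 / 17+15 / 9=8 / 3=2.67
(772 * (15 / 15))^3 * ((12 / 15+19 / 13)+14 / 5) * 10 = 302745568384 / 13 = 23288120644.92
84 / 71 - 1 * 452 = -32008 / 71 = -450.82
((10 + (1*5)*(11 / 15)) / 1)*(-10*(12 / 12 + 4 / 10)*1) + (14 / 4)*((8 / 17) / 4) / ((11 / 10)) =-107128 / 561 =-190.96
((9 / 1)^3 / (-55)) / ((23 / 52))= -37908 / 1265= -29.97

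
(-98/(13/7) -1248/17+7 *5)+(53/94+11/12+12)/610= -6931069777/76032840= -91.16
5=5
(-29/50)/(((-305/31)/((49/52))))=44051/793000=0.06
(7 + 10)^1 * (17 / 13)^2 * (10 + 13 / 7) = 407779 / 1183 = 344.70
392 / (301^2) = 8 / 1849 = 0.00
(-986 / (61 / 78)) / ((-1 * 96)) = 6409 / 488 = 13.13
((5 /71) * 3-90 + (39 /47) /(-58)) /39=-5793673 /2516098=-2.30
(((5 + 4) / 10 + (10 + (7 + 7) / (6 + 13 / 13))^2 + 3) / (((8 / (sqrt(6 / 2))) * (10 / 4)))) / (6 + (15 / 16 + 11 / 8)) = 2958 * sqrt(3) / 3325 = 1.54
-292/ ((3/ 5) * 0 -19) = 292/ 19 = 15.37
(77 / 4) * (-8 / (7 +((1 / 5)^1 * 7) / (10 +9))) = -1045 / 48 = -21.77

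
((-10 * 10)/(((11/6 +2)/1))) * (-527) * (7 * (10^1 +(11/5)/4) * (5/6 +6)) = 159567695/23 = 6937725.87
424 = 424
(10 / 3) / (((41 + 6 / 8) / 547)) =21880 / 501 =43.67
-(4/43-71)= 70.91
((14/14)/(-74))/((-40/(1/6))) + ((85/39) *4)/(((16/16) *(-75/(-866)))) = 69723431/692640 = 100.66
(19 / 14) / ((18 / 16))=76 / 63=1.21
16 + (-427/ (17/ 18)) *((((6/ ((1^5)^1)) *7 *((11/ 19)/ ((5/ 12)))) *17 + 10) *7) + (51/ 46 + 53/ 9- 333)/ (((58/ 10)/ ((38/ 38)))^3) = -51715248654371351/ 16306729290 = -3171405.36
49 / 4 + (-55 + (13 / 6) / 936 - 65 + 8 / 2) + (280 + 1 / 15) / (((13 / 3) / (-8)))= -620.79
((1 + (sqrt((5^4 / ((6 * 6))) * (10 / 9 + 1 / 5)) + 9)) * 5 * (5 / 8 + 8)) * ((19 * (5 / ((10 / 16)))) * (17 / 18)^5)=15511937725 * sqrt(295) / 11337408 + 15511937725 / 314928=72755.26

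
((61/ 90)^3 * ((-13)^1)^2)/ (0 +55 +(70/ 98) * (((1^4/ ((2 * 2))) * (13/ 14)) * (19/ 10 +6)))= 3759259322/ 4022895375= 0.93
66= 66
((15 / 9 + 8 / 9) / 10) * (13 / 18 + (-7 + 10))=1541 / 1620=0.95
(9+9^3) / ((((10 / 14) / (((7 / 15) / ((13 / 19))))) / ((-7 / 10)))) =-801591 / 1625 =-493.29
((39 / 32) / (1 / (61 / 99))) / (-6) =-793 / 6336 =-0.13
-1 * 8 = -8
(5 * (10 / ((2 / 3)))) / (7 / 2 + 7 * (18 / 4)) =2.14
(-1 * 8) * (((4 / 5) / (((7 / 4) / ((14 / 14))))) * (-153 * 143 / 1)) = 2800512 / 35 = 80014.63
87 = 87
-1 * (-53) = 53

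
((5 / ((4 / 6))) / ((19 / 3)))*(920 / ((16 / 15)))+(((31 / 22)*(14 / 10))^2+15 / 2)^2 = 3202261270999 / 2781790000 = 1151.15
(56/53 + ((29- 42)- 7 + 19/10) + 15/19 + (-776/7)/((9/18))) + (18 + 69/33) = -217.88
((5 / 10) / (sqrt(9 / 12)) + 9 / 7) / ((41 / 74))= 74 * sqrt(3) / 123 + 666 / 287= 3.36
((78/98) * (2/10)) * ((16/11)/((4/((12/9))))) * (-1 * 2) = -416/2695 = -0.15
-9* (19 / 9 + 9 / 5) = -176 / 5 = -35.20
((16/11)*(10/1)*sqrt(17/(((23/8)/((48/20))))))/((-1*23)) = -128*sqrt(11730)/5819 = -2.38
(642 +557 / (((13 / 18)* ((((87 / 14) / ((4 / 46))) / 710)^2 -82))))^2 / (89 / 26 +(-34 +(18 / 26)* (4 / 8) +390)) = 23670145051767237572666040972 / 21280183595135262248089067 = 1112.31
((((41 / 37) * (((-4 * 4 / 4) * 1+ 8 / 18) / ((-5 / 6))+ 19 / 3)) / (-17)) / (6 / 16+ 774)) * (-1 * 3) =17384 / 6494425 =0.00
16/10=8/5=1.60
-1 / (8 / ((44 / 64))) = -11 / 128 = -0.09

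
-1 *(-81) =81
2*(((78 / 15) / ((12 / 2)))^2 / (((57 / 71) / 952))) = 1781.37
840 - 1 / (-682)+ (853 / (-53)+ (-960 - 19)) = -5605987 / 36146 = -155.09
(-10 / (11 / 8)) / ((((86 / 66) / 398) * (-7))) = 95520 / 301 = 317.34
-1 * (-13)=13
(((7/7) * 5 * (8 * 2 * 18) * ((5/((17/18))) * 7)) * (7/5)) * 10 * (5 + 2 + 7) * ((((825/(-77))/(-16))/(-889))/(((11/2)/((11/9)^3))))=-16940000/6477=-2615.41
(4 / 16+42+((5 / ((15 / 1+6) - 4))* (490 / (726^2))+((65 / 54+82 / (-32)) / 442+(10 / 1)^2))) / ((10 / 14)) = 2783674947739 / 13978055520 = 199.15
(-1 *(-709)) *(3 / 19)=111.95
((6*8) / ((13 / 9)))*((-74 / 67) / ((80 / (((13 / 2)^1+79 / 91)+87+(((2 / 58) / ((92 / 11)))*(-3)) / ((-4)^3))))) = -21863723391 / 504999040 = -43.29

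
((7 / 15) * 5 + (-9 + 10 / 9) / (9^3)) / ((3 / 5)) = 76190 / 19683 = 3.87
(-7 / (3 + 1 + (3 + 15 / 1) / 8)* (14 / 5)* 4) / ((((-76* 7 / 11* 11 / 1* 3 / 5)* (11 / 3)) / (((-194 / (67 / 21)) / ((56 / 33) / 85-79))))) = 0.01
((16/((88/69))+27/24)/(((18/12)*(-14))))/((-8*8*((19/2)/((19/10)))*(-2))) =-401/394240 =-0.00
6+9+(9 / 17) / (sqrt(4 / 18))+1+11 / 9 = 18.35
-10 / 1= -10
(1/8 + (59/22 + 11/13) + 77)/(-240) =-92267/274560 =-0.34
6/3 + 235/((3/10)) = 2356/3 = 785.33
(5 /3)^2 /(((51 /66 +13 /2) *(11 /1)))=5 /144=0.03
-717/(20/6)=-2151/10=-215.10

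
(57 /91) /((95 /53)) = 159 /455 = 0.35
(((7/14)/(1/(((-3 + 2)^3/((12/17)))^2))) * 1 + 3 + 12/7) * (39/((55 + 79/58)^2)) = 126024691/1795308648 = 0.07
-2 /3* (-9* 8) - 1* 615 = -567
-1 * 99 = -99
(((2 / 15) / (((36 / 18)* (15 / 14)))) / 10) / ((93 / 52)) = 364 / 104625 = 0.00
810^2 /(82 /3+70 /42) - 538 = 640498 /29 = 22086.14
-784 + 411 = -373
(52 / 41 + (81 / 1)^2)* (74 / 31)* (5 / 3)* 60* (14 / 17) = 27873890800 / 21607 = 1290039.84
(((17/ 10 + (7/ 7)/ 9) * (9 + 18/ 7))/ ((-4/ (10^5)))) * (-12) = 44010000/ 7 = 6287142.86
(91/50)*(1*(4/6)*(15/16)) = 91/80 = 1.14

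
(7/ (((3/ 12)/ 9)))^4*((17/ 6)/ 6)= 1904357952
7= 7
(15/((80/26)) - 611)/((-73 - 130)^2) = -4849/329672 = -0.01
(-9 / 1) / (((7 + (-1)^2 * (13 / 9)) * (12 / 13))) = -1.15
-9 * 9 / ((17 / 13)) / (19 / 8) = -8424 / 323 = -26.08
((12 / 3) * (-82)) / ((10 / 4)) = -656 / 5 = -131.20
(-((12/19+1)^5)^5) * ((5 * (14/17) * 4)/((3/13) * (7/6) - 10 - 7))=28002945865340057734067129182206019813456/137660137122930756424645613604858021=203420.88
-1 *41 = -41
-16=-16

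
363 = 363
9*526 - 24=4710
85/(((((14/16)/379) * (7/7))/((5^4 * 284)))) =45745300000/7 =6535042857.14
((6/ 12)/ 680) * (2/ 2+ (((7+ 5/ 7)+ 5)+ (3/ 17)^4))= 8018583/ 795119920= 0.01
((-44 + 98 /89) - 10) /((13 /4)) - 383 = -461963 /1157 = -399.28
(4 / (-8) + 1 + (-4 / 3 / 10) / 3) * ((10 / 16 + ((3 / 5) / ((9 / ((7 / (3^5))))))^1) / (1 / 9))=749521 / 291600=2.57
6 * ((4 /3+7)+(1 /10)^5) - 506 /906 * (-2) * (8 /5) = 51.79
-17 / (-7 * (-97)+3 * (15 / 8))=-136 / 5477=-0.02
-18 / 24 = -3 / 4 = -0.75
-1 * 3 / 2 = -3 / 2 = -1.50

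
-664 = -664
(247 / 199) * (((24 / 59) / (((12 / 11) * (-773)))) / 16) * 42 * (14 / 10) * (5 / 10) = -399399 / 363031720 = -0.00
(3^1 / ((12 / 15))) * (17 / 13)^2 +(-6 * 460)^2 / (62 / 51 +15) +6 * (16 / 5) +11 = 1313224230077 / 2795260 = 469803.96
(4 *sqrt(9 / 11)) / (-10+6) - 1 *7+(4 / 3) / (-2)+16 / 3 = -7 / 3 - 3 *sqrt(11) / 11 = -3.24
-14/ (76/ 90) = -315/ 19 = -16.58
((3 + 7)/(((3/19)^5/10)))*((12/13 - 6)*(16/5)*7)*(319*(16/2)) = -311400549053440/1053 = -295727017144.77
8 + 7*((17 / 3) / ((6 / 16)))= 1024 / 9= 113.78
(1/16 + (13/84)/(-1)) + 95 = 31889/336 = 94.91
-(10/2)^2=-25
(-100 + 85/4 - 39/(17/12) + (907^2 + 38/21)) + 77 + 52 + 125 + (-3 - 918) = 1173641113/1428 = 821877.53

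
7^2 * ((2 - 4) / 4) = -49 / 2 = -24.50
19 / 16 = 1.19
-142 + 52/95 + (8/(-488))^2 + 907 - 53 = 251882027/353495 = 712.55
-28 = -28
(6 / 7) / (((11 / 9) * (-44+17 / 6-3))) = -324 / 20405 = -0.02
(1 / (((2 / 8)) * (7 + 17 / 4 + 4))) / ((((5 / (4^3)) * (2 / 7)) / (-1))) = -3584 / 305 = -11.75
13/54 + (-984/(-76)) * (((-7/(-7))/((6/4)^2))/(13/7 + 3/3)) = 11567/5130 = 2.25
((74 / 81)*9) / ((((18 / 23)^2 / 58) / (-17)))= -9649489 / 729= -13236.61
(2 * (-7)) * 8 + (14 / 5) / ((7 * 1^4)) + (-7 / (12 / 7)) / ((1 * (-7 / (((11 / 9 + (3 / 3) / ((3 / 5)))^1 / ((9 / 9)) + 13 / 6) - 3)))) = -119233 / 1080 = -110.40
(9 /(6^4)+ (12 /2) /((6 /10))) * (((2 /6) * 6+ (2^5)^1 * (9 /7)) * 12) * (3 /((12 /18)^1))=652773 /28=23313.32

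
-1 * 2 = -2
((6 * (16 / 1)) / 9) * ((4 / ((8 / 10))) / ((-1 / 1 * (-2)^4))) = -10 / 3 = -3.33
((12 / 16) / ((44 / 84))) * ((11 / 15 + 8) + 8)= 23.96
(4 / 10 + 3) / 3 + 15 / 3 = 92 / 15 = 6.13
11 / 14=0.79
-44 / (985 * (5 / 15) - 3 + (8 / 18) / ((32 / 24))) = -132 / 977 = -0.14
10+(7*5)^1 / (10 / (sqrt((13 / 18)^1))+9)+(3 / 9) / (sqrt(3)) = sqrt(3) / 9+375 / 83+350*sqrt(26) / 249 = 11.88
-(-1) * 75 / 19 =3.95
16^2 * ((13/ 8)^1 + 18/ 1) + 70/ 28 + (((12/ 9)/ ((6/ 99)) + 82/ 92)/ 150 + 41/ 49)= 566598049/ 112700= 5027.49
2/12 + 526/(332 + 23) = 3511/2130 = 1.65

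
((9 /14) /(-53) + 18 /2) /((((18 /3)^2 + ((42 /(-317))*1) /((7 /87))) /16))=939588 /224455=4.19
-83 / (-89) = 83 / 89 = 0.93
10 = 10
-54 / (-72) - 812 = -3245 / 4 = -811.25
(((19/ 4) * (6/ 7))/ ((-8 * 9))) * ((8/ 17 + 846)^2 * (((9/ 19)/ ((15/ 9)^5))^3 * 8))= -14440315363246242/ 891483154296875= -16.20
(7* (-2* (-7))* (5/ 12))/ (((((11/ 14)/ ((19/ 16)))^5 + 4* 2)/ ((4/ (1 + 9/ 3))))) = 10195869993785/ 2029222117872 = 5.02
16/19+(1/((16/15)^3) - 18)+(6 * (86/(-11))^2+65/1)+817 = 11605239061/9416704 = 1232.41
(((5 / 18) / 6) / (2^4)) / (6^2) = 5 / 62208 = 0.00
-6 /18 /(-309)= 0.00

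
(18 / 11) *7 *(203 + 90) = 36918 / 11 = 3356.18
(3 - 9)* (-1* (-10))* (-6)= 360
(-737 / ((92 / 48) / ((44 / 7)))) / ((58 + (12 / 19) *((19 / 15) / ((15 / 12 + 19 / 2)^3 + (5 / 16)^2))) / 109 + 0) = -33726200176680 / 7425029717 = -4542.23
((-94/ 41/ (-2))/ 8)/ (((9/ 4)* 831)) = 47/ 613278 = 0.00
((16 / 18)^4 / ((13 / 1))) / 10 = 2048 / 426465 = 0.00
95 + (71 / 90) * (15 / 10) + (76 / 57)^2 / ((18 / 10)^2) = 1410353 / 14580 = 96.73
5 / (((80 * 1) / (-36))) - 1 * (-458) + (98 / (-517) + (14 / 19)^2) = 456.10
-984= -984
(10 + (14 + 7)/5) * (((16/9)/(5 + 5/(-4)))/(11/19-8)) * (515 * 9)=-8892608/2115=-4204.54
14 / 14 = 1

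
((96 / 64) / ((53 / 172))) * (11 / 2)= 1419 / 53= 26.77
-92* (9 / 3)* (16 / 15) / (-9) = 32.71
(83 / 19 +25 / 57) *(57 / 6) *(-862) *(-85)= 10037990 / 3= 3345996.67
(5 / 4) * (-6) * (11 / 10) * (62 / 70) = -1023 / 140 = -7.31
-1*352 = -352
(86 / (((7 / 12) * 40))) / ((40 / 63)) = 1161 / 200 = 5.80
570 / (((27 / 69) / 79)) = 345230 / 3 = 115076.67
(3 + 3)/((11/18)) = 108/11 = 9.82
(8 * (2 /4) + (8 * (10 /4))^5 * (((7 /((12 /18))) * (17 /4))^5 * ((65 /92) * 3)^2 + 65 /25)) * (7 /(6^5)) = 4823456501961802838119 /2106114048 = 2290216195339.58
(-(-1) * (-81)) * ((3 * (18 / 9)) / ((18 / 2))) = -54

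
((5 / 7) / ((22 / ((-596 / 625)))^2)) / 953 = 88804 / 63061796875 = 0.00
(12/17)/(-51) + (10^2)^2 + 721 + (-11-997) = 2807053/289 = 9712.99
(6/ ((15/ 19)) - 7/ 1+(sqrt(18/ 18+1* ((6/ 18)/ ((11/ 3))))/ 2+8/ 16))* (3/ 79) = 3* sqrt(33)/ 869+33/ 790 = 0.06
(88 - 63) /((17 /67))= 1675 /17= 98.53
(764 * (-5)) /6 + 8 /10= -9538 /15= -635.87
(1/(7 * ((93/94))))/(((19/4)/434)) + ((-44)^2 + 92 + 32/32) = 116405/57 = 2042.19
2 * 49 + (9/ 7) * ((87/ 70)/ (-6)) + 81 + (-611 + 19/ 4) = -209483/ 490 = -427.52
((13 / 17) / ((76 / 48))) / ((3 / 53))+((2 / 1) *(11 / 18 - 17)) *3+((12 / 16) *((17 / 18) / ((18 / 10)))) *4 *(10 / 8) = -6127949 / 69768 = -87.83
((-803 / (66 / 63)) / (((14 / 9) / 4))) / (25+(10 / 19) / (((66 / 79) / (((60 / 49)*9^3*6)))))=-0.58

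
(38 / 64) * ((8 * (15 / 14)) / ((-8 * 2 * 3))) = -95 / 896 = -0.11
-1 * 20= -20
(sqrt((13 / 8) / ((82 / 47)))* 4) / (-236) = -sqrt(25051) / 9676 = -0.02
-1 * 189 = -189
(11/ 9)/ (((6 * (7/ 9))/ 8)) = 44/ 21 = 2.10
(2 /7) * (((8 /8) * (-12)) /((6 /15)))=-60 /7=-8.57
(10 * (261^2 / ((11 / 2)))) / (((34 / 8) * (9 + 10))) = 5449680 / 3553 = 1533.82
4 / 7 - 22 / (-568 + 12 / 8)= 440 / 721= 0.61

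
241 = 241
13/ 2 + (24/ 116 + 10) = 16.71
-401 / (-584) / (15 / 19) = 7619 / 8760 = 0.87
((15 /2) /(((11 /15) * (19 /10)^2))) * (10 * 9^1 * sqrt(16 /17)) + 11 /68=11 /68 + 4050000 * sqrt(17) /67507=247.52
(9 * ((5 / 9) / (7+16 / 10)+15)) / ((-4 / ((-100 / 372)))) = 72875 / 7998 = 9.11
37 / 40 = 0.92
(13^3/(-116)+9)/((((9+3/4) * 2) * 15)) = -1153/33930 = -0.03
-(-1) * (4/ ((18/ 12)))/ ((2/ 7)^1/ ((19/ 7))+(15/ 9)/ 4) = 608/ 119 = 5.11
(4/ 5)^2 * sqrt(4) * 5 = 32/ 5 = 6.40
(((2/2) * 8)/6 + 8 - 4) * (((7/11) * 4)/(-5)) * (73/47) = -4.22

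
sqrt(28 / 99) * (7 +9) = 32 * sqrt(77) / 33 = 8.51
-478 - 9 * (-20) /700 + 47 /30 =-99997 /210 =-476.18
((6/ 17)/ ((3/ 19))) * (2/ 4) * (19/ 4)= 361/ 68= 5.31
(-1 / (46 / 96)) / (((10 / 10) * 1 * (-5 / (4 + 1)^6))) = 6521.74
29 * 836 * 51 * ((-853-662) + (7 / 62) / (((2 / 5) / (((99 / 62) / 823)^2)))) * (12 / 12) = -1873212658.69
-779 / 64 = -12.17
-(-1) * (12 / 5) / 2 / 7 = 6 / 35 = 0.17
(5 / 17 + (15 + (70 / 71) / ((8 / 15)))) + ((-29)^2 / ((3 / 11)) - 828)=32919371 / 14484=2272.81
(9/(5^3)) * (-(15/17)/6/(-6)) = 0.00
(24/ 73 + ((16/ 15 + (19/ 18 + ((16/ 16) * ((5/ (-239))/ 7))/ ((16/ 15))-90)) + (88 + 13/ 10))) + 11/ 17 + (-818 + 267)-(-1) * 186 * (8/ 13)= -8436777377579/ 19433166480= -434.14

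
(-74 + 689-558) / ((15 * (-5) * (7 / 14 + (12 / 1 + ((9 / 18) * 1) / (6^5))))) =-295488 / 4860025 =-0.06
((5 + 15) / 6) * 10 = 100 / 3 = 33.33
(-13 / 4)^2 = 169 / 16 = 10.56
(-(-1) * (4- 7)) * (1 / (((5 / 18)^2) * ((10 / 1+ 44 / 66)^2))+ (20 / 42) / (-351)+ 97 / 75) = -66321683 / 15724800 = -4.22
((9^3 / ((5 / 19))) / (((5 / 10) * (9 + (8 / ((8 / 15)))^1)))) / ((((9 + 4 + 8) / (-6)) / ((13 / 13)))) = -4617 / 70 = -65.96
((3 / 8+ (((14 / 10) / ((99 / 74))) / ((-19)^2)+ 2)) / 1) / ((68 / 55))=3399349 / 1767456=1.92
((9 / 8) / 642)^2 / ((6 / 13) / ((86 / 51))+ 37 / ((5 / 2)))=25155 / 123483601664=0.00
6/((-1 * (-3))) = 2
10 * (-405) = -4050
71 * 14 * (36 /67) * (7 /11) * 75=18786600 /737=25490.64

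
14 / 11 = 1.27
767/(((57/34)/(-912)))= -417248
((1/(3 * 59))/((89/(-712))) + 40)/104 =68/177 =0.38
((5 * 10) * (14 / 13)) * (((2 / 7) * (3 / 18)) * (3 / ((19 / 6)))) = 600 / 247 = 2.43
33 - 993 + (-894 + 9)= -1845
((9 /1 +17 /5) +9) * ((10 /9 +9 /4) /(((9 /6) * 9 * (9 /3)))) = 12947 /7290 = 1.78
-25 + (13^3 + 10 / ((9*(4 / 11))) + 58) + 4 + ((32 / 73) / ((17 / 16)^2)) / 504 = 1982197447 / 886074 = 2237.06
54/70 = 27/35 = 0.77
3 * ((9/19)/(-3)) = -9/19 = -0.47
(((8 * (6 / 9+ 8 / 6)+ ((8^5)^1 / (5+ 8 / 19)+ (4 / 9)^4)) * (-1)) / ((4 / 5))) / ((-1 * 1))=7575.78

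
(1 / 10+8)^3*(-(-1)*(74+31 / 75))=988657407 / 25000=39546.30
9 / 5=1.80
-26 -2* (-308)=590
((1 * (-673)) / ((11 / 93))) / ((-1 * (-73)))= -62589 / 803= -77.94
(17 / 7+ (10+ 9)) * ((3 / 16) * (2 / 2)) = 225 / 56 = 4.02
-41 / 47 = -0.87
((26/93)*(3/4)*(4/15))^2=676/216225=0.00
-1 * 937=-937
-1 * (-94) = 94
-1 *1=-1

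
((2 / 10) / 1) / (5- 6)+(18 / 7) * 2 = 173 / 35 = 4.94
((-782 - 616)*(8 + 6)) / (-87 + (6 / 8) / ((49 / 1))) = 1278704 / 5683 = 225.01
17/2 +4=25/2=12.50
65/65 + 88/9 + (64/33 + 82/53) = 74845/5247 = 14.26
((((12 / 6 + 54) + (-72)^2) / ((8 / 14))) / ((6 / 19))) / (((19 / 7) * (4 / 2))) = 32095 / 6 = 5349.17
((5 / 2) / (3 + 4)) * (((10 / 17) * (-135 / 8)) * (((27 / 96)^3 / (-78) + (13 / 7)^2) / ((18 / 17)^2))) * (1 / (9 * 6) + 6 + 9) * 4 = -248115479261875 / 378723631104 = -655.14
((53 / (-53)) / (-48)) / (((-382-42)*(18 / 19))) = -19 / 366336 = -0.00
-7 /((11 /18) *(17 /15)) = -1890 /187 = -10.11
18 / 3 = 6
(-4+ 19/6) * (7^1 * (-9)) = 105/2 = 52.50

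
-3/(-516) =1/172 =0.01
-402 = -402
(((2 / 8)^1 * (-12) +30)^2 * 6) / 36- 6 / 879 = 71195 / 586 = 121.49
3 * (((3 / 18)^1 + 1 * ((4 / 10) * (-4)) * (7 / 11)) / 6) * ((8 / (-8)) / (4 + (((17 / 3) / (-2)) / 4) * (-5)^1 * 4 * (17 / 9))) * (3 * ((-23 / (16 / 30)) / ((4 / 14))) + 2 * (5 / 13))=-47557845 / 7600736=-6.26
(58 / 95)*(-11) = -638 / 95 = -6.72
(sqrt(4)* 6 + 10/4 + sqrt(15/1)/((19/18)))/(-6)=-29/12 - 3* sqrt(15)/19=-3.03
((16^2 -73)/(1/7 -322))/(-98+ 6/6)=427/72847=0.01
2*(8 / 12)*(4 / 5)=1.07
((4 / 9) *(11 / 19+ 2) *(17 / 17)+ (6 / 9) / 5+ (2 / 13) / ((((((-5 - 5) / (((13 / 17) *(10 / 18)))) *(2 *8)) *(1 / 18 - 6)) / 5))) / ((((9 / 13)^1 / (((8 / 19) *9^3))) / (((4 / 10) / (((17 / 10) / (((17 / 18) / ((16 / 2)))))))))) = 207014119 / 13133180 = 15.76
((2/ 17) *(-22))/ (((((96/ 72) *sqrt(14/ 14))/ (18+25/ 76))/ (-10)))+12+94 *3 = 649.80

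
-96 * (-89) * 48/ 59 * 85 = 34859520/ 59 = 590839.32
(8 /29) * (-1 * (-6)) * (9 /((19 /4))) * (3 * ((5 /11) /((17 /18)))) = 466560 /103037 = 4.53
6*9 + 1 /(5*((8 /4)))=541 /10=54.10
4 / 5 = 0.80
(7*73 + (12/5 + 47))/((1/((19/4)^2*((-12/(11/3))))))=-4551849/110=-41380.45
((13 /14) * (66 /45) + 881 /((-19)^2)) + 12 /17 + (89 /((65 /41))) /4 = 18.54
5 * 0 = 0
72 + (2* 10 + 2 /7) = 646 /7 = 92.29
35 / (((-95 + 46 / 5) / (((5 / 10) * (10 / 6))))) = -875 / 2574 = -0.34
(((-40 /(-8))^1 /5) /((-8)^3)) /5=-1 /2560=-0.00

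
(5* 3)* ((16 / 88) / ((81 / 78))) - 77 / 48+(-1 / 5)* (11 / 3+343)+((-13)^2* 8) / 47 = -2944067 / 74448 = -39.55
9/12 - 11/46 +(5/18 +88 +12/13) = 965657/10764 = 89.71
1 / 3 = 0.33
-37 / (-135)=37 / 135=0.27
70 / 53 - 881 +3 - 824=-90136 / 53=-1700.68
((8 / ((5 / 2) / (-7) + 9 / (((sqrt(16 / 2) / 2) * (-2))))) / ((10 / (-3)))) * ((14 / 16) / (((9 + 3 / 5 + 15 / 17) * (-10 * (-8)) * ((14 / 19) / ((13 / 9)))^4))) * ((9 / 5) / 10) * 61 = -3859815709997 / 266094130579200 + 3859815709997 * sqrt(2) / 42237163584000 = 0.11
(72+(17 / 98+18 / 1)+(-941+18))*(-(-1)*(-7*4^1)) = 163234 / 7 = 23319.14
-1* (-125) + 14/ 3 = 389/ 3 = 129.67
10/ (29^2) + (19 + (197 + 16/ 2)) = 188394/ 841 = 224.01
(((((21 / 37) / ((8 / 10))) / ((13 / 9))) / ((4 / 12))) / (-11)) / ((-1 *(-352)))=-2835 / 7449728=-0.00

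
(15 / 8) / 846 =5 / 2256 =0.00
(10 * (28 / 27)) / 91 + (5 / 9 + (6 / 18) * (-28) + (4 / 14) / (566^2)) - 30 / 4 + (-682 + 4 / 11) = -1510434128719 / 2164565403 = -697.80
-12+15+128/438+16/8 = 1159/219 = 5.29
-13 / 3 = -4.33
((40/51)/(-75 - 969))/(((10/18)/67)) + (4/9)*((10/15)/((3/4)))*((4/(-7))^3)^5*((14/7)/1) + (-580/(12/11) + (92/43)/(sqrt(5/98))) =-100812902614112785057/189584373776553819 + 644*sqrt(10)/215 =-522.29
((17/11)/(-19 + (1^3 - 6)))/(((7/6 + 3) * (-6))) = 0.00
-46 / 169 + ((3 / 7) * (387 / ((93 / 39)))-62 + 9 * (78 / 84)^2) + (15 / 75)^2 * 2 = 388172963 / 25671100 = 15.12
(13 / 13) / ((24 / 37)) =37 / 24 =1.54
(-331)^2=109561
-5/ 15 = -1/ 3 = -0.33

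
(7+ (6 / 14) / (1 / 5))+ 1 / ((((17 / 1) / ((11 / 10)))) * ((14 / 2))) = 10891 / 1190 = 9.15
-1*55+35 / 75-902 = -14348 / 15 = -956.53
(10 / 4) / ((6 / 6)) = 5 / 2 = 2.50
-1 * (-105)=105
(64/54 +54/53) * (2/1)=6308/1431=4.41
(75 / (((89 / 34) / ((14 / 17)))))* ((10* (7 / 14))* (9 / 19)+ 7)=4200 / 19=221.05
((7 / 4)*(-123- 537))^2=1334025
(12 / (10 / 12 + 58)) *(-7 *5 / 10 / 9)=-28 / 353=-0.08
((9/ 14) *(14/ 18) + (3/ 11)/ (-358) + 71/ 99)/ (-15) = -21556/ 265815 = -0.08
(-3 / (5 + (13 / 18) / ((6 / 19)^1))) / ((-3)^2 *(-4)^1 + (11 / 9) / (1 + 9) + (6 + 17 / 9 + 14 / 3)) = 29160 / 1651913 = 0.02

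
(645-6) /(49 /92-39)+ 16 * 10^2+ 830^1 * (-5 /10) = 4134927 /3539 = 1168.39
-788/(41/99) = -78012/41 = -1902.73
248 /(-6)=-124 /3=-41.33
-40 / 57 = -0.70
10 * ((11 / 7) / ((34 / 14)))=110 / 17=6.47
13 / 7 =1.86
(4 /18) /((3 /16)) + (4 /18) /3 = 34 /27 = 1.26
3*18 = 54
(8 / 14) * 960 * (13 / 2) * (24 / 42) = 99840 / 49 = 2037.55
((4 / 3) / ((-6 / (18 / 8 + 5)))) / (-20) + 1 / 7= 563 / 2520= 0.22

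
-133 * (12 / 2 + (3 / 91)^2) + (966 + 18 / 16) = 1599231 / 9464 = 168.98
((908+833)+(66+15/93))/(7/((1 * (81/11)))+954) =4537782/2397881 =1.89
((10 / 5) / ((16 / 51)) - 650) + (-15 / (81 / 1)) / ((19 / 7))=-2641717 / 4104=-643.69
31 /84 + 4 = 4.37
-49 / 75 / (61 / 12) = -196 / 1525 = -0.13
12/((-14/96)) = -576/7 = -82.29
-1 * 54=-54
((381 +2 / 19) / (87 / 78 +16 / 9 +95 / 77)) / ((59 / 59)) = 130468338 / 1412821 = 92.35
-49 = -49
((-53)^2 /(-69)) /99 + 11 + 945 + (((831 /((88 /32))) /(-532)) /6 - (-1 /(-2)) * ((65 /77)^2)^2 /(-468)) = 3170489748389855 /3318165846072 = 955.49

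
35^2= 1225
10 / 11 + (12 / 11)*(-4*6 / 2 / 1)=-12.18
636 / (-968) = -159 / 242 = -0.66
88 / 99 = 8 / 9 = 0.89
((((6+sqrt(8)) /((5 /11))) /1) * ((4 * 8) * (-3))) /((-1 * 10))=1056 * sqrt(2) /25+3168 /25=186.46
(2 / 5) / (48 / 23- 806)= -23 / 46225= -0.00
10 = 10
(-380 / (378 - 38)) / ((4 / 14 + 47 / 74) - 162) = 9842 / 1418463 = 0.01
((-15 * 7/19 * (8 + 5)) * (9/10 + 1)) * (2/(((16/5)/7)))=-9555/16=-597.19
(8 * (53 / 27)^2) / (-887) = -22472 / 646623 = -0.03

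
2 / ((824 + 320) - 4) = 0.00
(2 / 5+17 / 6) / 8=97 / 240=0.40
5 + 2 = 7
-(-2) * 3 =6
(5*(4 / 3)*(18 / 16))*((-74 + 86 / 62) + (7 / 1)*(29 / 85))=-277563 / 527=-526.69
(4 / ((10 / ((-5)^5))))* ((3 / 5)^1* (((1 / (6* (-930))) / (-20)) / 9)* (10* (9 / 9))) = -25 / 3348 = -0.01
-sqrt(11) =-3.32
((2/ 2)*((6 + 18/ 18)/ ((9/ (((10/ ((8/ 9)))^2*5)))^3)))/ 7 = 1423828125/ 4096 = 347614.29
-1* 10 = -10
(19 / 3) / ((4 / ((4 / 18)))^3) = 19 / 17496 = 0.00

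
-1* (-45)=45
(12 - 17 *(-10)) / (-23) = -182 / 23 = -7.91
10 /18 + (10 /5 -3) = -4 /9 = -0.44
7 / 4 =1.75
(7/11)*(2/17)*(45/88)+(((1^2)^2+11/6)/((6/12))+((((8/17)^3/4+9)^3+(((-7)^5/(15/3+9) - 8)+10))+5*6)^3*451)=-177505201077318524779336432138507657779898004149/4843033679577870786939307752414533592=-36651655309.73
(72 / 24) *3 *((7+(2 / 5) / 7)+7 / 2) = 6651 / 70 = 95.01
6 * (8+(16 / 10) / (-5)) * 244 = 281088 / 25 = 11243.52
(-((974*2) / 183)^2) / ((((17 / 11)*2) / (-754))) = 15736637488 / 569313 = 27641.45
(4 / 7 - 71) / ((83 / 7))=-493 / 83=-5.94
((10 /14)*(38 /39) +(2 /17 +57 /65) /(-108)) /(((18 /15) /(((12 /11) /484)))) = 573707 /444756312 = 0.00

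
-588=-588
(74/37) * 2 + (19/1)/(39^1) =175/39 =4.49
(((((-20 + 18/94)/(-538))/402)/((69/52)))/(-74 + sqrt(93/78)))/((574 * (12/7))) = -118807/125307345471210 - 247 * sqrt(806)/501229381884840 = -0.00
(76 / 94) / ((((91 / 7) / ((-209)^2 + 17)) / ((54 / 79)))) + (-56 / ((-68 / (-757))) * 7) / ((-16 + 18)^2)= 1258280047 / 1641146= 766.71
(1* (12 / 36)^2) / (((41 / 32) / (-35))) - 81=-31009 / 369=-84.04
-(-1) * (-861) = -861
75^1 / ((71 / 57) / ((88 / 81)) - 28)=-2.79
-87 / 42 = -29 / 14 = -2.07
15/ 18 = 0.83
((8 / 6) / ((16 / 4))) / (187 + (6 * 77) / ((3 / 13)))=0.00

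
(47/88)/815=47/71720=0.00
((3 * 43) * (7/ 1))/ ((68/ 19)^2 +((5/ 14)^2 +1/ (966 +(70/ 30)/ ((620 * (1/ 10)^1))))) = 69.80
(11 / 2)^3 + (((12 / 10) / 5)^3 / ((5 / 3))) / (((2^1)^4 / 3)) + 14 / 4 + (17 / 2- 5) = 108360347 / 625000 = 173.38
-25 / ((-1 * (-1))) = -25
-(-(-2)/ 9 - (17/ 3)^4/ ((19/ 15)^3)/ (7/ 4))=125185474/ 432117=289.70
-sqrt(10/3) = -sqrt(30)/3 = -1.83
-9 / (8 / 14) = -63 / 4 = -15.75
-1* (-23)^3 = 12167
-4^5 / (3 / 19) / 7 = -19456 / 21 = -926.48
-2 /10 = -1 /5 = -0.20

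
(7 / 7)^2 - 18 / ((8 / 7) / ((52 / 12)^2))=-1179 / 4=-294.75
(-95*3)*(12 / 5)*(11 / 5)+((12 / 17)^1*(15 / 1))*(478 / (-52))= -1770354 / 1105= -1602.13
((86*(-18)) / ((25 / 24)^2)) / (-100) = 222912 / 15625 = 14.27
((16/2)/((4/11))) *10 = 220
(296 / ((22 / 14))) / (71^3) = 2072 / 3937021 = 0.00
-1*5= -5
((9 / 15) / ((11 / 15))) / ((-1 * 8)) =-9 / 88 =-0.10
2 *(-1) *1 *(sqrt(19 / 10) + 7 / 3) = -7.42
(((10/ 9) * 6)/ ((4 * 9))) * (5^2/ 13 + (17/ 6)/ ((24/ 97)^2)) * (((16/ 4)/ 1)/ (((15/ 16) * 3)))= 2165789/ 170586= 12.70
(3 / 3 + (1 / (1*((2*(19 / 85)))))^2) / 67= 8669 / 96748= 0.09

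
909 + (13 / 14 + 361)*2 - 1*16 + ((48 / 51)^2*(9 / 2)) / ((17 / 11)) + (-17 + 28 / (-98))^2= 461789499 / 240737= 1918.23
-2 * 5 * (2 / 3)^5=-320 / 243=-1.32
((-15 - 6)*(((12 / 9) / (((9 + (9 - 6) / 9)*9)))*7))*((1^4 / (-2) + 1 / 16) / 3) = 49 / 144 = 0.34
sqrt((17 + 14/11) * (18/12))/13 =3 * sqrt(1474)/286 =0.40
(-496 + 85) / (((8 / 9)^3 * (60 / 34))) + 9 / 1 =-1651761 / 5120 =-322.61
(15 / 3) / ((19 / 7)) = 35 / 19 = 1.84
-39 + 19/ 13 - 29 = -865/ 13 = -66.54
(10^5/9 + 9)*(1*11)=1100891/9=122321.22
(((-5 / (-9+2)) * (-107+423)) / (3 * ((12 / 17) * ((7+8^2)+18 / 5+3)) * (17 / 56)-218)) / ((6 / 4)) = -3950 / 4413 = -0.90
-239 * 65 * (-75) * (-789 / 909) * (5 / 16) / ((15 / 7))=-714998375 / 4848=-147483.16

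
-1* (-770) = 770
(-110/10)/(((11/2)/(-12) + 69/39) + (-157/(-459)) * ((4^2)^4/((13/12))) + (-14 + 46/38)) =-302328/568394011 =-0.00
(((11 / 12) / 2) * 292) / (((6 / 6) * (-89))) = -803 / 534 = -1.50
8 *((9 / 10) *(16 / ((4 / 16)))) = 2304 / 5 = 460.80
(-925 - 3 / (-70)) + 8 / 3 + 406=-108421 / 210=-516.29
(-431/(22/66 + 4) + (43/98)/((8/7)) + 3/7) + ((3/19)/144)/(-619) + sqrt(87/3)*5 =-361985945/3669432 + 5*sqrt(29) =-71.72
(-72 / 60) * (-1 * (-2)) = -12 / 5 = -2.40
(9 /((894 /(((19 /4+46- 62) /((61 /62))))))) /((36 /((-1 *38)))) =8835 /72712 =0.12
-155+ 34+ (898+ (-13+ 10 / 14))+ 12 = 5437 / 7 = 776.71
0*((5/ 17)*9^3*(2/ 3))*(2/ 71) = 0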